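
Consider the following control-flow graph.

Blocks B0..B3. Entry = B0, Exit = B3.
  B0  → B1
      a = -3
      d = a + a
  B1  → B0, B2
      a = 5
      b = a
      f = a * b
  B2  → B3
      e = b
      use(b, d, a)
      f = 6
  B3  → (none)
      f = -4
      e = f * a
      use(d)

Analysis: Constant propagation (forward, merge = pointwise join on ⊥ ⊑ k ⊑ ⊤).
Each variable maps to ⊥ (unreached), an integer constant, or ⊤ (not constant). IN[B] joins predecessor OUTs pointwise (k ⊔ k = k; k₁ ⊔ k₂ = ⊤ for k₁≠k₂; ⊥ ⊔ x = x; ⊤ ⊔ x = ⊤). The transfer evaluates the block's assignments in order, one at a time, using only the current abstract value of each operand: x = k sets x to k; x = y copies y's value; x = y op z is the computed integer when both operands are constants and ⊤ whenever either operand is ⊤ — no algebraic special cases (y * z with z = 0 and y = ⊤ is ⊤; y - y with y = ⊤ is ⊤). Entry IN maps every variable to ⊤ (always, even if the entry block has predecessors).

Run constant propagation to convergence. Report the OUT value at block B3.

Fixpoint table:
  B0:  IN=(all ⊤)  OUT={a:-3, d:-6; rest ⊤}
  B1:  IN={a:-3, d:-6; rest ⊤}  OUT={a:5, b:5, d:-6, f:25; rest ⊤}
  B2:  IN={a:5, b:5, d:-6, f:25; rest ⊤}  OUT={a:5, b:5, d:-6, e:5, f:6; rest ⊤}
  B3:  IN={a:5, b:5, d:-6, e:5, f:6; rest ⊤}  OUT={a:5, b:5, d:-6, e:-20, f:-4; rest ⊤}

Merge at B3: IN[B3] = OUT[B2] = {a: 5, b: 5, c: ⊤, d: -6, e: 5, f: 6}
Applying B3's transfer function to that IN value gives OUT[B3] (row B3 above).

Answer: {a: 5, b: 5, c: ⊤, d: -6, e: -20, f: -4}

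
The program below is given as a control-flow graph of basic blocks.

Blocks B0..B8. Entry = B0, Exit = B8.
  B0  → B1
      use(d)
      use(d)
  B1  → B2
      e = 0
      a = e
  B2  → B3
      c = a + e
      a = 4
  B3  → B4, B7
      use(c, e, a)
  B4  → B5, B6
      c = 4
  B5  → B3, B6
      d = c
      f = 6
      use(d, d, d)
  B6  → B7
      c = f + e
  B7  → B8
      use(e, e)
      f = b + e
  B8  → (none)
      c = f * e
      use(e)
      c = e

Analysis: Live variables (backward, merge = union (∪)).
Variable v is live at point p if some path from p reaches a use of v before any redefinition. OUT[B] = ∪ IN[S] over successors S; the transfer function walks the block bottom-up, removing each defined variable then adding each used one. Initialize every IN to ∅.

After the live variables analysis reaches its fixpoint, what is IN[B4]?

Answer: {a, b, e, f}

Derivation:
Per-block solution:
  B0:  IN={b, d, f}  OUT={b, f}
  B1:  IN={b, f}  OUT={a, b, e, f}
  B2:  IN={a, b, e, f}  OUT={a, b, c, e, f}
  B3:  IN={a, b, c, e, f}  OUT={a, b, e, f}
  B4:  IN={a, b, e, f}  OUT={a, b, c, e, f}
  B5:  IN={a, b, c, e}  OUT={a, b, c, e, f}
  B6:  IN={b, e, f}  OUT={b, e}
  B7:  IN={b, e}  OUT={e, f}
  B8:  IN={e, f}  OUT={}

Merge at B4: OUT[B4] = IN[B5] ⊔ IN[B6] = {a, b, c, e, f}
Applying B4's transfer function to that OUT value gives IN[B4] (row B4 above).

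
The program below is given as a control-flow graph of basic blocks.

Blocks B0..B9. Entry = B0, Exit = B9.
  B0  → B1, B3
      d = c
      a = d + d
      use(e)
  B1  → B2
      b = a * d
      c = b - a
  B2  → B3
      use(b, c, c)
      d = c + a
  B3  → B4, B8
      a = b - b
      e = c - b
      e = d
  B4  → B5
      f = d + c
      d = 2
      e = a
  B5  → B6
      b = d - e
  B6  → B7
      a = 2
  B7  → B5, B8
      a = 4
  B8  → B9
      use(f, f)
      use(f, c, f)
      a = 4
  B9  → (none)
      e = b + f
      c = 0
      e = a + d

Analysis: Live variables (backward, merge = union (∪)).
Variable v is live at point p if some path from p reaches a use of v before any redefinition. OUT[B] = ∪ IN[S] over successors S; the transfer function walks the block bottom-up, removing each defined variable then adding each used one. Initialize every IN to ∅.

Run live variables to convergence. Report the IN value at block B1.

Per-block solution:
  B0:   IN={b, c, e, f}   OUT={a, b, c, d, f}
  B1:   IN={a, d, f}   OUT={a, b, c, f}
  B2:   IN={a, b, c, f}   OUT={b, c, d, f}
  B3:   IN={b, c, d, f}   OUT={a, b, c, d, f}
  B4:   IN={a, c, d}   OUT={c, d, e, f}
  B5:   IN={c, d, e, f}   OUT={b, c, d, e, f}
  B6:   IN={b, c, d, e, f}   OUT={b, c, d, e, f}
  B7:   IN={b, c, d, e, f}   OUT={b, c, d, e, f}
  B8:   IN={b, c, d, f}   OUT={a, b, d, f}
  B9:   IN={a, b, d, f}   OUT={}

Merge at B1: OUT[B1] = IN[B2] = {a, b, c, f}
Applying B1's transfer function to that OUT value gives IN[B1] (row B1 above).

Answer: {a, d, f}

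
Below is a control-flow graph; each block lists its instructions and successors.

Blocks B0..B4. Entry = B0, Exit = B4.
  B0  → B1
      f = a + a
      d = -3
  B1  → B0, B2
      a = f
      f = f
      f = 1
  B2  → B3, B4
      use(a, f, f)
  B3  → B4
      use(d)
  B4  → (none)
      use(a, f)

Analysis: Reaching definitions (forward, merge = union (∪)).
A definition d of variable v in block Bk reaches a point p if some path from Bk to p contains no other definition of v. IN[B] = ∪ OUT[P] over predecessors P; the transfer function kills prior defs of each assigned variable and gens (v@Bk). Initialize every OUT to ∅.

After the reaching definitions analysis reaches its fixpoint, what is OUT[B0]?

Per-block solution:
  B0:   IN={a@B1, d@B0, f@B1}   OUT={a@B1, d@B0, f@B0}
  B1:   IN={a@B1, d@B0, f@B0}   OUT={a@B1, d@B0, f@B1}
  B2:   IN={a@B1, d@B0, f@B1}   OUT={a@B1, d@B0, f@B1}
  B3:   IN={a@B1, d@B0, f@B1}   OUT={a@B1, d@B0, f@B1}
  B4:   IN={a@B1, d@B0, f@B1}   OUT={a@B1, d@B0, f@B1}

Merge at B0 (entry node, so the boundary value {} is joined with the incoming edge(s)): IN[B0] = {} ⊔ OUT[B1] = {a@B1, d@B0, f@B1}
Applying B0's transfer function to that IN value gives OUT[B0] (row B0 above).

Answer: {a@B1, d@B0, f@B0}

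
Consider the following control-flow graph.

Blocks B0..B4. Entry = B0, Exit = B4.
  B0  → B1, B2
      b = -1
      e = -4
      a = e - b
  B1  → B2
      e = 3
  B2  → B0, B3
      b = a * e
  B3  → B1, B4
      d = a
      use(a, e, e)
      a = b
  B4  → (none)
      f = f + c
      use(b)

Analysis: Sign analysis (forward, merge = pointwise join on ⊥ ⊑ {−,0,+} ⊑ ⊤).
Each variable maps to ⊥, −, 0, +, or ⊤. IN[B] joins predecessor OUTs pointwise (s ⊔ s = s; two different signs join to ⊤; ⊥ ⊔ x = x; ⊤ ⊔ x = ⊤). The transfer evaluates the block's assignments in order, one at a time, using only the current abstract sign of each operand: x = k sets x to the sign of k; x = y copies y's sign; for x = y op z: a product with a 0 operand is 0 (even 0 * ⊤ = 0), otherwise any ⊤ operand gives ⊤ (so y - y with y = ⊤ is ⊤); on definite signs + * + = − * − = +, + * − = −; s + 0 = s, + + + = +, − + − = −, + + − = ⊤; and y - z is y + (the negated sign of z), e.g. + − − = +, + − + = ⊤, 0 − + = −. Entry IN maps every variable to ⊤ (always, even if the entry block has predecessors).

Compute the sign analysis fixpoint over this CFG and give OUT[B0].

Fixpoint table:
  B0:  IN=(all ⊤)  OUT={b:-, e:-; rest ⊤}
  B1:  IN=(all ⊤)  OUT={e:+; rest ⊤}
  B2:  IN=(all ⊤)  OUT=(all ⊤)
  B3:  IN=(all ⊤)  OUT=(all ⊤)
  B4:  IN=(all ⊤)  OUT=(all ⊤)

Merge at B0 (entry node, so the boundary value (all ⊤) is joined with the incoming edge(s)): IN[B0] = (all ⊤) ⊔ OUT[B2] = {a: ⊤, b: ⊤, c: ⊤, d: ⊤, e: ⊤, f: ⊤}
Applying B0's transfer function to that IN value gives OUT[B0] (row B0 above).

Answer: {a: ⊤, b: -, c: ⊤, d: ⊤, e: -, f: ⊤}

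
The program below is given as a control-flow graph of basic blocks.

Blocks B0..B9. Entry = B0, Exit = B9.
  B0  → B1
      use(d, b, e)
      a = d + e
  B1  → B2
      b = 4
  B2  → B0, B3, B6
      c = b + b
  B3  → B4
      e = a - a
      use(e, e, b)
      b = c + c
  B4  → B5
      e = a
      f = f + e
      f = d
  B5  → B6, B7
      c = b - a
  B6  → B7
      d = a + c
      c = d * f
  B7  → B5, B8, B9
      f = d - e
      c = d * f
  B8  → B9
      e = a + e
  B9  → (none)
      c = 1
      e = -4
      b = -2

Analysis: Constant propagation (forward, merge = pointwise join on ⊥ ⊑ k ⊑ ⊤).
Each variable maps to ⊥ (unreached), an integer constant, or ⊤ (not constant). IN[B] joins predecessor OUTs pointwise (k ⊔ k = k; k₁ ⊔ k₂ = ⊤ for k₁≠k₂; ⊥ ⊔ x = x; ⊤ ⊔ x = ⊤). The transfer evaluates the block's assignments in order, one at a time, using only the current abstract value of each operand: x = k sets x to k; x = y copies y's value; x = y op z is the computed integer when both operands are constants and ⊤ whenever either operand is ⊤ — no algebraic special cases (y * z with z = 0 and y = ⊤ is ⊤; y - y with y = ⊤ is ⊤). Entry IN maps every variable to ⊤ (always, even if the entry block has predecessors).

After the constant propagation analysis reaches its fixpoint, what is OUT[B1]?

Answer: {a: ⊤, b: 4, c: ⊤, d: ⊤, e: ⊤, f: ⊤}

Working:
Converged values:
  B0:  IN=(all ⊤)  OUT=(all ⊤)
  B1:  IN=(all ⊤)  OUT={b:4; rest ⊤}
  B2:  IN={b:4; rest ⊤}  OUT={b:4, c:8; rest ⊤}
  B3:  IN={b:4, c:8; rest ⊤}  OUT={b:16, c:8; rest ⊤}
  B4:  IN={b:16, c:8; rest ⊤}  OUT={b:16, c:8; rest ⊤}
  B5:  IN=(all ⊤)  OUT=(all ⊤)
  B6:  IN=(all ⊤)  OUT=(all ⊤)
  B7:  IN=(all ⊤)  OUT=(all ⊤)
  B8:  IN=(all ⊤)  OUT=(all ⊤)
  B9:  IN=(all ⊤)  OUT={b:-2, c:1, e:-4; rest ⊤}

Merge at B1: IN[B1] = OUT[B0] = {a: ⊤, b: ⊤, c: ⊤, d: ⊤, e: ⊤, f: ⊤}
Applying B1's transfer function to that IN value gives OUT[B1] (row B1 above).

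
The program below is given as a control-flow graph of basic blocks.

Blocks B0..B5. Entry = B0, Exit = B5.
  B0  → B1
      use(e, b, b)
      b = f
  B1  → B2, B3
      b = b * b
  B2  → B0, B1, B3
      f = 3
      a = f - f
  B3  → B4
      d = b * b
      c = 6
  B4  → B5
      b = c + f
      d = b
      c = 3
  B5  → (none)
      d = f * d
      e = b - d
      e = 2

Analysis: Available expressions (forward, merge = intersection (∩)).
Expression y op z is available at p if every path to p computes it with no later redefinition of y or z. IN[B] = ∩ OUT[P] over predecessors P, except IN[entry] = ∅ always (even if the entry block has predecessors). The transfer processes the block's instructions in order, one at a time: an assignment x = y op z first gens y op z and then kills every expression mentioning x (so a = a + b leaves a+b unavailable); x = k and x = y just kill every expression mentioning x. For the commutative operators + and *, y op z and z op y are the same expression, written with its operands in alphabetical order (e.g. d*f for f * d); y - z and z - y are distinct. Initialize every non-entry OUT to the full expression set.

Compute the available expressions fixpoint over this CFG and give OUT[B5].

Answer: {b-d}

Derivation:
Per-block solution:
  B0: | IN={} | OUT={}
  B1: | IN={} | OUT={}
  B2: | IN={} | OUT={f-f}
  B3: | IN={} | OUT={b*b}
  B4: | IN={b*b} | OUT={}
  B5: | IN={} | OUT={b-d}

Merge at B5: IN[B5] = OUT[B4] = {}
Applying B5's transfer function to that IN value gives OUT[B5] (row B5 above).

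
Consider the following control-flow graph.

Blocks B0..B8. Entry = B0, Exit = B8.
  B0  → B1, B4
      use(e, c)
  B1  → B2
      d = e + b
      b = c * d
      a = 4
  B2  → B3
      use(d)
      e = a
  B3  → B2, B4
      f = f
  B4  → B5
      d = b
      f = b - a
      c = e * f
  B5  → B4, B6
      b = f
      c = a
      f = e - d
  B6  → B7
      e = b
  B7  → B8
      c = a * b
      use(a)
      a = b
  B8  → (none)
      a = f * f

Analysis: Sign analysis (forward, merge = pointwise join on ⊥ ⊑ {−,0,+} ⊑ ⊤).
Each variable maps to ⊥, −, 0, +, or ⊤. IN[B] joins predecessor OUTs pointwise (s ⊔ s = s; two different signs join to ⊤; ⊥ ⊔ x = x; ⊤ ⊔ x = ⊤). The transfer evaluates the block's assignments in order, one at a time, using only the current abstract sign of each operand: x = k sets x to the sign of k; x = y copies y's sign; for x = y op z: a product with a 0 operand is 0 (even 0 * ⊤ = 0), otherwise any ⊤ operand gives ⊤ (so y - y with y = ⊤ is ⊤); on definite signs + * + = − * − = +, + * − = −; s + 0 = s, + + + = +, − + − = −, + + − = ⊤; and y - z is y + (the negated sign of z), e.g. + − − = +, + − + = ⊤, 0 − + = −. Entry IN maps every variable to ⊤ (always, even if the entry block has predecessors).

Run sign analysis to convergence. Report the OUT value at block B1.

Per-block solution:
  B0:   IN=(all ⊤)   OUT=(all ⊤)
  B1:   IN=(all ⊤)   OUT={a:+; rest ⊤}
  B2:   IN={a:+; rest ⊤}   OUT={a:+, e:+; rest ⊤}
  B3:   IN={a:+, e:+; rest ⊤}   OUT={a:+, e:+; rest ⊤}
  B4:   IN=(all ⊤)   OUT=(all ⊤)
  B5:   IN=(all ⊤)   OUT=(all ⊤)
  B6:   IN=(all ⊤)   OUT=(all ⊤)
  B7:   IN=(all ⊤)   OUT=(all ⊤)
  B8:   IN=(all ⊤)   OUT=(all ⊤)

Merge at B1: IN[B1] = OUT[B0] = {a: ⊤, b: ⊤, c: ⊤, d: ⊤, e: ⊤, f: ⊤}
Applying B1's transfer function to that IN value gives OUT[B1] (row B1 above).

Answer: {a: +, b: ⊤, c: ⊤, d: ⊤, e: ⊤, f: ⊤}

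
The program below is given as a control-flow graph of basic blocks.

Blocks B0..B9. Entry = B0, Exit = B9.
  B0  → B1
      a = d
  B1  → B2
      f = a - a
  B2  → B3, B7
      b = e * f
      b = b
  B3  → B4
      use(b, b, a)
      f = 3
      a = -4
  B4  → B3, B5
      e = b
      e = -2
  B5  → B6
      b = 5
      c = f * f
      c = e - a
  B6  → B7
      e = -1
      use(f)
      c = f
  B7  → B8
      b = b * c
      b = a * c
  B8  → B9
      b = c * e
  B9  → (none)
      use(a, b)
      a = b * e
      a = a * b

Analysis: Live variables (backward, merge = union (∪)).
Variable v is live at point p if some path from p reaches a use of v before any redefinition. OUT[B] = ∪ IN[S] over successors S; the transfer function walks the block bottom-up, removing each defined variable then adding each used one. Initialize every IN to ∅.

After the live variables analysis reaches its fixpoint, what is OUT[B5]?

Answer: {a, b, f}

Trace:
Per-block solution:
  B0:  IN={c, d, e}  OUT={a, c, e}
  B1:  IN={a, c, e}  OUT={a, c, e, f}
  B2:  IN={a, c, e, f}  OUT={a, b, c, e}
  B3:  IN={a, b}  OUT={a, b, f}
  B4:  IN={a, b, f}  OUT={a, b, e, f}
  B5:  IN={a, e, f}  OUT={a, b, f}
  B6:  IN={a, b, f}  OUT={a, b, c, e}
  B7:  IN={a, b, c, e}  OUT={a, c, e}
  B8:  IN={a, c, e}  OUT={a, b, e}
  B9:  IN={a, b, e}  OUT={}

Merge at B5: OUT[B5] = IN[B6] = {a, b, f}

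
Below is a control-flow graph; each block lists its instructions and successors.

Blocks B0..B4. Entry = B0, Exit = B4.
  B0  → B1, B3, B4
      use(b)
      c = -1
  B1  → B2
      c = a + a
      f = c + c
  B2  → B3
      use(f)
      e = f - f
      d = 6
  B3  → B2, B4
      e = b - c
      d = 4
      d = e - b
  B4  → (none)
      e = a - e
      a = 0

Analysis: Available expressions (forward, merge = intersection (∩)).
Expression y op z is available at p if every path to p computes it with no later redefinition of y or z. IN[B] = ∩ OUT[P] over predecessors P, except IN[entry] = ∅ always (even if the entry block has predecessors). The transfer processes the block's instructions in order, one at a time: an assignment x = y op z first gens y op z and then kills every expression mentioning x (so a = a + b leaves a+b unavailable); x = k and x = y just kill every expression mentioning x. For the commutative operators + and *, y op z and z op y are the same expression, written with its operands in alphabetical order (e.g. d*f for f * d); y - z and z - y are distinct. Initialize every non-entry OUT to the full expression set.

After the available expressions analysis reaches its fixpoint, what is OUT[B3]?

Per-block solution:
  B0:  IN={}  OUT={}
  B1:  IN={}  OUT={a+a, c+c}
  B2:  IN={}  OUT={f-f}
  B3:  IN={}  OUT={b-c, e-b}
  B4:  IN={}  OUT={}

Merge at B3: IN[B3] = OUT[B0] ∩ OUT[B2] = {}
Applying B3's transfer function to that IN value gives OUT[B3] (row B3 above).

Answer: {b-c, e-b}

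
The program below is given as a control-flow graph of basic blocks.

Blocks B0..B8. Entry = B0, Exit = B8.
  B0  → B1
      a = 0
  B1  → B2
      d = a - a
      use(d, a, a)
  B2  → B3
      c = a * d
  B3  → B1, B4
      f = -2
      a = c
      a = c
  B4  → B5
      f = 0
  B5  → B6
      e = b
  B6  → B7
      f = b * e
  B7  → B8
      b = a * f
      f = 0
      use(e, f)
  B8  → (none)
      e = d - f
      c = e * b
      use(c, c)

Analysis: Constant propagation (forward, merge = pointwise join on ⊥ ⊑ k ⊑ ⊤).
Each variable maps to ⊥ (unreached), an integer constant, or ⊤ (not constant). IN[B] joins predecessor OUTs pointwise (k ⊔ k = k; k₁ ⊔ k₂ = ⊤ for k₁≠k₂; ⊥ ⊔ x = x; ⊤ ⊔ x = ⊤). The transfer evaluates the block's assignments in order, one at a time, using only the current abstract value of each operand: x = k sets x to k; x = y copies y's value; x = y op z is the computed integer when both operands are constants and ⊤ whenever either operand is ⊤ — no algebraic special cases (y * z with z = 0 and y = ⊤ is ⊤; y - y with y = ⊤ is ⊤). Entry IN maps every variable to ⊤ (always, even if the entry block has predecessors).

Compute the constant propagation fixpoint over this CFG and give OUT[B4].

Converged values:
  B0: | IN=(all ⊤) | OUT={a:0; rest ⊤}
  B1: | IN={a:0; rest ⊤} | OUT={a:0, d:0; rest ⊤}
  B2: | IN={a:0, d:0; rest ⊤} | OUT={a:0, c:0, d:0; rest ⊤}
  B3: | IN={a:0, c:0, d:0; rest ⊤} | OUT={a:0, c:0, d:0, f:-2; rest ⊤}
  B4: | IN={a:0, c:0, d:0, f:-2; rest ⊤} | OUT={a:0, c:0, d:0, f:0; rest ⊤}
  B5: | IN={a:0, c:0, d:0, f:0; rest ⊤} | OUT={a:0, c:0, d:0, f:0; rest ⊤}
  B6: | IN={a:0, c:0, d:0, f:0; rest ⊤} | OUT={a:0, c:0, d:0; rest ⊤}
  B7: | IN={a:0, c:0, d:0; rest ⊤} | OUT={a:0, c:0, d:0, f:0; rest ⊤}
  B8: | IN={a:0, c:0, d:0, f:0; rest ⊤} | OUT={a:0, d:0, e:0, f:0; rest ⊤}

Merge at B4: IN[B4] = OUT[B3] = {a: 0, b: ⊤, c: 0, d: 0, e: ⊤, f: -2}
Applying B4's transfer function to that IN value gives OUT[B4] (row B4 above).

Answer: {a: 0, b: ⊤, c: 0, d: 0, e: ⊤, f: 0}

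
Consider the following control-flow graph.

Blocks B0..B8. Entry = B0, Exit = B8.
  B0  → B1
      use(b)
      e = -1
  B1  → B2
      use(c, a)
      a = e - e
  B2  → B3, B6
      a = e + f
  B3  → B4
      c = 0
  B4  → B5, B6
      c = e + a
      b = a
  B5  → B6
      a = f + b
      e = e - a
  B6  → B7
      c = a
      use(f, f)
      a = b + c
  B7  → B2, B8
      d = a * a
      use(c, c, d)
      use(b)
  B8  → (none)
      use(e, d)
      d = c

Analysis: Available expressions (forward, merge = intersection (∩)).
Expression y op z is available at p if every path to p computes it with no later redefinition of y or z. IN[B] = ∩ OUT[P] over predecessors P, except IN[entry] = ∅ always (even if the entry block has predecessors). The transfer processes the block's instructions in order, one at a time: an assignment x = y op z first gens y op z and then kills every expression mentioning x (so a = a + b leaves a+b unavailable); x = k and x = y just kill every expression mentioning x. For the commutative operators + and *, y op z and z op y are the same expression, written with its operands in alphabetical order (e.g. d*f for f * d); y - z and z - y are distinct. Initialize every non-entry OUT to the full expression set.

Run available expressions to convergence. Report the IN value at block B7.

Answer: {b+c}

Derivation:
Converged values:
  B0: | IN={} | OUT={}
  B1: | IN={} | OUT={e-e}
  B2: | IN={} | OUT={e+f}
  B3: | IN={e+f} | OUT={e+f}
  B4: | IN={e+f} | OUT={a+e, e+f}
  B5: | IN={a+e, e+f} | OUT={b+f}
  B6: | IN={} | OUT={b+c}
  B7: | IN={b+c} | OUT={a*a, b+c}
  B8: | IN={a*a, b+c} | OUT={a*a, b+c}

Merge at B7: IN[B7] = OUT[B6] = {b+c}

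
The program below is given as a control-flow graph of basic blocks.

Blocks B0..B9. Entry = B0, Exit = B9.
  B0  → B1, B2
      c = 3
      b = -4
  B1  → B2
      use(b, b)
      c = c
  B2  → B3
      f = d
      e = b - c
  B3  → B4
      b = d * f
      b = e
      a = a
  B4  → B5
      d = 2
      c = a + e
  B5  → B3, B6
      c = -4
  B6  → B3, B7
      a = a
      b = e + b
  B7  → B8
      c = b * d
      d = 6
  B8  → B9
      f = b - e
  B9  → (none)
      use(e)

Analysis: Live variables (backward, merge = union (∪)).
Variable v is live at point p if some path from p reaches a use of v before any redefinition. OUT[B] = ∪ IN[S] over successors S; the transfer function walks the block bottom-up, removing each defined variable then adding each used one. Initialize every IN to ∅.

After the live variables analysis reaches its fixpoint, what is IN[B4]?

Answer: {a, b, e, f}

Derivation:
Fixpoint table:
  B0: | IN={a, d} | OUT={a, b, c, d}
  B1: | IN={a, b, c, d} | OUT={a, b, c, d}
  B2: | IN={a, b, c, d} | OUT={a, d, e, f}
  B3: | IN={a, d, e, f} | OUT={a, b, e, f}
  B4: | IN={a, b, e, f} | OUT={a, b, d, e, f}
  B5: | IN={a, b, d, e, f} | OUT={a, b, d, e, f}
  B6: | IN={a, b, d, e, f} | OUT={a, b, d, e, f}
  B7: | IN={b, d, e} | OUT={b, e}
  B8: | IN={b, e} | OUT={e}
  B9: | IN={e} | OUT={}

Merge at B4: OUT[B4] = IN[B5] = {a, b, d, e, f}
Applying B4's transfer function to that OUT value gives IN[B4] (row B4 above).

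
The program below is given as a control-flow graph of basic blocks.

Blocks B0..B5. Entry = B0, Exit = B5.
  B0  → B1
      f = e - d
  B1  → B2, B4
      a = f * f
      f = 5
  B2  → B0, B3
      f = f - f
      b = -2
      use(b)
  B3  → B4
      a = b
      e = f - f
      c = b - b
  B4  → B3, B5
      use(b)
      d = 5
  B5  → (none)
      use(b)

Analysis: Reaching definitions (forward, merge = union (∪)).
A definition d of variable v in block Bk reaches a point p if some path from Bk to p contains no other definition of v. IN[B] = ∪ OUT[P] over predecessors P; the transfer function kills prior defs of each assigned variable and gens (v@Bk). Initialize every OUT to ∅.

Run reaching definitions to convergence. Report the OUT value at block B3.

Converged values:
  B0:   IN={a@B1, b@B2, f@B2}   OUT={a@B1, b@B2, f@B0}
  B1:   IN={a@B1, b@B2, f@B0}   OUT={a@B1, b@B2, f@B1}
  B2:   IN={a@B1, b@B2, f@B1}   OUT={a@B1, b@B2, f@B2}
  B3:   IN={a@B1, a@B3, b@B2, c@B3, d@B4, e@B3, f@B1, f@B2}   OUT={a@B3, b@B2, c@B3, d@B4, e@B3, f@B1, f@B2}
  B4:   IN={a@B1, a@B3, b@B2, c@B3, d@B4, e@B3, f@B1, f@B2}   OUT={a@B1, a@B3, b@B2, c@B3, d@B4, e@B3, f@B1, f@B2}
  B5:   IN={a@B1, a@B3, b@B2, c@B3, d@B4, e@B3, f@B1, f@B2}   OUT={a@B1, a@B3, b@B2, c@B3, d@B4, e@B3, f@B1, f@B2}

Merge at B3: IN[B3] = OUT[B2] ⊔ OUT[B4] = {a@B1, a@B3, b@B2, c@B3, d@B4, e@B3, f@B1, f@B2}
Applying B3's transfer function to that IN value gives OUT[B3] (row B3 above).

Answer: {a@B3, b@B2, c@B3, d@B4, e@B3, f@B1, f@B2}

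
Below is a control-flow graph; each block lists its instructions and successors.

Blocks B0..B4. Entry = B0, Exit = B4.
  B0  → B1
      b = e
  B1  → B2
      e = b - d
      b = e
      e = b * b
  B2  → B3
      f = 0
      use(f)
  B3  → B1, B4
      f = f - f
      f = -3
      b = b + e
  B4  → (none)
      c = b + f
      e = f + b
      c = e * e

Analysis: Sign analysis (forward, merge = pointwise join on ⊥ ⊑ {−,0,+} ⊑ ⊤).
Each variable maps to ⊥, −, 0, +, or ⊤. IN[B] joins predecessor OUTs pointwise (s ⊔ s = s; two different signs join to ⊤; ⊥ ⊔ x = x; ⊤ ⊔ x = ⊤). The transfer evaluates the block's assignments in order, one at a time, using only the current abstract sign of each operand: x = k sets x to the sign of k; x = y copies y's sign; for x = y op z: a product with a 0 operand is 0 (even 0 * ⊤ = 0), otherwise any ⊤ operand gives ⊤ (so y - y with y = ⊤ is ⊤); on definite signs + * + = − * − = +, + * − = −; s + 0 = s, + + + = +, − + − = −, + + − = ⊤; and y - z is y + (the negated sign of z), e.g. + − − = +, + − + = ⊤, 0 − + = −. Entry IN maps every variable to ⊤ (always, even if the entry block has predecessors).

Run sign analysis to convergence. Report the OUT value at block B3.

Converged values:
  B0: | IN=(all ⊤) | OUT=(all ⊤)
  B1: | IN=(all ⊤) | OUT=(all ⊤)
  B2: | IN=(all ⊤) | OUT={f:0; rest ⊤}
  B3: | IN={f:0; rest ⊤} | OUT={f:-; rest ⊤}
  B4: | IN={f:-; rest ⊤} | OUT={f:-; rest ⊤}

Merge at B3: IN[B3] = OUT[B2] = {a: ⊤, b: ⊤, c: ⊤, d: ⊤, e: ⊤, f: 0}
Applying B3's transfer function to that IN value gives OUT[B3] (row B3 above).

Answer: {a: ⊤, b: ⊤, c: ⊤, d: ⊤, e: ⊤, f: -}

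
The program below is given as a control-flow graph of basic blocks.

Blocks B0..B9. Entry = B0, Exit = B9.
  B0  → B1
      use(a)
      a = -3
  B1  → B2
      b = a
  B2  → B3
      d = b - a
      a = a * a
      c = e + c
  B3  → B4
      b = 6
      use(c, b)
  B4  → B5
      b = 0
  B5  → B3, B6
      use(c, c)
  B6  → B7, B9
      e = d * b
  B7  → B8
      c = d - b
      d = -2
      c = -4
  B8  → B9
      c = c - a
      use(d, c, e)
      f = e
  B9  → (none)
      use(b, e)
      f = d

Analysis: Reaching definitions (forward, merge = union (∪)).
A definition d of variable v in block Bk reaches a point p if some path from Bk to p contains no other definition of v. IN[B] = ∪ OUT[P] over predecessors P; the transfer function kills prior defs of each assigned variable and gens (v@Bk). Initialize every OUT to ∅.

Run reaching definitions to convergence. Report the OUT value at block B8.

Answer: {a@B2, b@B4, c@B8, d@B7, e@B6, f@B8}

Working:
Fixpoint table:
  B0: | IN={} | OUT={a@B0}
  B1: | IN={a@B0} | OUT={a@B0, b@B1}
  B2: | IN={a@B0, b@B1} | OUT={a@B2, b@B1, c@B2, d@B2}
  B3: | IN={a@B2, b@B1, b@B4, c@B2, d@B2} | OUT={a@B2, b@B3, c@B2, d@B2}
  B4: | IN={a@B2, b@B3, c@B2, d@B2} | OUT={a@B2, b@B4, c@B2, d@B2}
  B5: | IN={a@B2, b@B4, c@B2, d@B2} | OUT={a@B2, b@B4, c@B2, d@B2}
  B6: | IN={a@B2, b@B4, c@B2, d@B2} | OUT={a@B2, b@B4, c@B2, d@B2, e@B6}
  B7: | IN={a@B2, b@B4, c@B2, d@B2, e@B6} | OUT={a@B2, b@B4, c@B7, d@B7, e@B6}
  B8: | IN={a@B2, b@B4, c@B7, d@B7, e@B6} | OUT={a@B2, b@B4, c@B8, d@B7, e@B6, f@B8}
  B9: | IN={a@B2, b@B4, c@B2, c@B8, d@B2, d@B7, e@B6, f@B8} | OUT={a@B2, b@B4, c@B2, c@B8, d@B2, d@B7, e@B6, f@B9}

Merge at B8: IN[B8] = OUT[B7] = {a@B2, b@B4, c@B7, d@B7, e@B6}
Applying B8's transfer function to that IN value gives OUT[B8] (row B8 above).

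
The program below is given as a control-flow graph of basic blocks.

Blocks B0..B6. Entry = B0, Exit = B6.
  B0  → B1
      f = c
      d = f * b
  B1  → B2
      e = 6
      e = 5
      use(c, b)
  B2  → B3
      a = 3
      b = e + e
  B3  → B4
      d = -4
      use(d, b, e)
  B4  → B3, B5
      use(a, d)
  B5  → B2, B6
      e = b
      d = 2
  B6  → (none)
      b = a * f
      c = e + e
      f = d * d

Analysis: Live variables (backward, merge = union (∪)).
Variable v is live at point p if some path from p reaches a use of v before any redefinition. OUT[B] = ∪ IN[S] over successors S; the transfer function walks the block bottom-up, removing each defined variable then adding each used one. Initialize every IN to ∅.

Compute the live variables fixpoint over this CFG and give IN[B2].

Converged values:
  B0:  IN={b, c}  OUT={b, c, f}
  B1:  IN={b, c, f}  OUT={e, f}
  B2:  IN={e, f}  OUT={a, b, e, f}
  B3:  IN={a, b, e, f}  OUT={a, b, d, e, f}
  B4:  IN={a, b, d, e, f}  OUT={a, b, e, f}
  B5:  IN={a, b, f}  OUT={a, d, e, f}
  B6:  IN={a, d, e, f}  OUT={}

Merge at B2: OUT[B2] = IN[B3] = {a, b, e, f}
Applying B2's transfer function to that OUT value gives IN[B2] (row B2 above).

Answer: {e, f}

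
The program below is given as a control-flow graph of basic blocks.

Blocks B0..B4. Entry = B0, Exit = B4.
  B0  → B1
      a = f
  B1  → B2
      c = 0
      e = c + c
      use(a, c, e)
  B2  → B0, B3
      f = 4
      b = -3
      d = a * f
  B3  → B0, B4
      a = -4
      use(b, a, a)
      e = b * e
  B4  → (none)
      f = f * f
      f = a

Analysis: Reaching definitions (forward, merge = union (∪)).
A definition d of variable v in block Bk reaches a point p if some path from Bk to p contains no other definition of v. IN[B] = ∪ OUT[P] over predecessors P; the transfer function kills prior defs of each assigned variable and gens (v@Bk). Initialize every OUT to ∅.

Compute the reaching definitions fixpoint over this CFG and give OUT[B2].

Converged values:
  B0:  IN={a@B0, a@B3, b@B2, c@B1, d@B2, e@B1, e@B3, f@B2}  OUT={a@B0, b@B2, c@B1, d@B2, e@B1, e@B3, f@B2}
  B1:  IN={a@B0, b@B2, c@B1, d@B2, e@B1, e@B3, f@B2}  OUT={a@B0, b@B2, c@B1, d@B2, e@B1, f@B2}
  B2:  IN={a@B0, b@B2, c@B1, d@B2, e@B1, f@B2}  OUT={a@B0, b@B2, c@B1, d@B2, e@B1, f@B2}
  B3:  IN={a@B0, b@B2, c@B1, d@B2, e@B1, f@B2}  OUT={a@B3, b@B2, c@B1, d@B2, e@B3, f@B2}
  B4:  IN={a@B3, b@B2, c@B1, d@B2, e@B3, f@B2}  OUT={a@B3, b@B2, c@B1, d@B2, e@B3, f@B4}

Merge at B2: IN[B2] = OUT[B1] = {a@B0, b@B2, c@B1, d@B2, e@B1, f@B2}
Applying B2's transfer function to that IN value gives OUT[B2] (row B2 above).

Answer: {a@B0, b@B2, c@B1, d@B2, e@B1, f@B2}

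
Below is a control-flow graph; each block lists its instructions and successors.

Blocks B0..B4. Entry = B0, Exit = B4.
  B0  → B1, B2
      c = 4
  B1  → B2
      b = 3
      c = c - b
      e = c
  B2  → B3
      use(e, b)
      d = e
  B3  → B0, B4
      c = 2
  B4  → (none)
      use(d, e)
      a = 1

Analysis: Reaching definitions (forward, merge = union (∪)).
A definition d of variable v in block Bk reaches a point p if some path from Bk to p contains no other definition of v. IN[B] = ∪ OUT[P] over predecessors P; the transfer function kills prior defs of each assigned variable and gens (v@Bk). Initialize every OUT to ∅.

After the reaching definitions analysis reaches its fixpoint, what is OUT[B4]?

Answer: {a@B4, b@B1, c@B3, d@B2, e@B1}

Working:
Converged values:
  B0:   IN={b@B1, c@B3, d@B2, e@B1}   OUT={b@B1, c@B0, d@B2, e@B1}
  B1:   IN={b@B1, c@B0, d@B2, e@B1}   OUT={b@B1, c@B1, d@B2, e@B1}
  B2:   IN={b@B1, c@B0, c@B1, d@B2, e@B1}   OUT={b@B1, c@B0, c@B1, d@B2, e@B1}
  B3:   IN={b@B1, c@B0, c@B1, d@B2, e@B1}   OUT={b@B1, c@B3, d@B2, e@B1}
  B4:   IN={b@B1, c@B3, d@B2, e@B1}   OUT={a@B4, b@B1, c@B3, d@B2, e@B1}

Merge at B4: IN[B4] = OUT[B3] = {b@B1, c@B3, d@B2, e@B1}
Applying B4's transfer function to that IN value gives OUT[B4] (row B4 above).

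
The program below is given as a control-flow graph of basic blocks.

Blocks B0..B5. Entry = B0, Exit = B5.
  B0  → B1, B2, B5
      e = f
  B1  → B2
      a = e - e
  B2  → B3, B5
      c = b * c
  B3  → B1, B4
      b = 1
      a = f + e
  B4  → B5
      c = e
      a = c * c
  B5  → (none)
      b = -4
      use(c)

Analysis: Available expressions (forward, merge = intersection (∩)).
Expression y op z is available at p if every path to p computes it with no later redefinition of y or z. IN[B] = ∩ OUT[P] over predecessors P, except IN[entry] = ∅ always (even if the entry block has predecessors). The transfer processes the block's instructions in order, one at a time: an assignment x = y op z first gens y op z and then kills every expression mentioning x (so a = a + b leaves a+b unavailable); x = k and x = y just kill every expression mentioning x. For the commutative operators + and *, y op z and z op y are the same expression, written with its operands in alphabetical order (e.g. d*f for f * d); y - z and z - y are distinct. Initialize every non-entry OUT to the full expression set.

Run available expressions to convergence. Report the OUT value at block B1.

Answer: {e-e}

Working:
Converged values:
  B0:  IN={}  OUT={}
  B1:  IN={}  OUT={e-e}
  B2:  IN={}  OUT={}
  B3:  IN={}  OUT={e+f}
  B4:  IN={e+f}  OUT={c*c, e+f}
  B5:  IN={}  OUT={}

Merge at B1: IN[B1] = OUT[B0] ∩ OUT[B3] = {}
Applying B1's transfer function to that IN value gives OUT[B1] (row B1 above).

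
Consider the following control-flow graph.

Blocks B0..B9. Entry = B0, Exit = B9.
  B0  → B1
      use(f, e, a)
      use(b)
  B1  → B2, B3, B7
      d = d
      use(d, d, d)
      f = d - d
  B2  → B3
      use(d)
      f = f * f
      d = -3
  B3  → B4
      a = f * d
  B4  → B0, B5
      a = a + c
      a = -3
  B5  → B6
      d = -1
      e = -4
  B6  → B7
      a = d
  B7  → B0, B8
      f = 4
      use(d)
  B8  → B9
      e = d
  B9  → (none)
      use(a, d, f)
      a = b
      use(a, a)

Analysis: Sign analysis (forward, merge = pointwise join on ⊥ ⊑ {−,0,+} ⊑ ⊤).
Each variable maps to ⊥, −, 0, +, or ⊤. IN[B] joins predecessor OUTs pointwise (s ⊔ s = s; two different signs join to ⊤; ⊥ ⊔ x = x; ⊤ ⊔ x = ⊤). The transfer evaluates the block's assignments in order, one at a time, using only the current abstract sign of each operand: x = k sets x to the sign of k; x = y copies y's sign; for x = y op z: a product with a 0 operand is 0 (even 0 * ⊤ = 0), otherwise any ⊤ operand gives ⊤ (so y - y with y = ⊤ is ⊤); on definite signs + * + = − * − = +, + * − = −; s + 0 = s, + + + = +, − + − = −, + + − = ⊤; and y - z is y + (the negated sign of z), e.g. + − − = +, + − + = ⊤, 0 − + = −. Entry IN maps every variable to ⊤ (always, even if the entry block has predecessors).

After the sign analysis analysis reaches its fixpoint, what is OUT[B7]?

Converged values:
  B0: | IN=(all ⊤) | OUT=(all ⊤)
  B1: | IN=(all ⊤) | OUT=(all ⊤)
  B2: | IN=(all ⊤) | OUT={d:-; rest ⊤}
  B3: | IN=(all ⊤) | OUT=(all ⊤)
  B4: | IN=(all ⊤) | OUT={a:-; rest ⊤}
  B5: | IN={a:-; rest ⊤} | OUT={a:-, d:-, e:-; rest ⊤}
  B6: | IN={a:-, d:-, e:-; rest ⊤} | OUT={a:-, d:-, e:-; rest ⊤}
  B7: | IN=(all ⊤) | OUT={f:+; rest ⊤}
  B8: | IN={f:+; rest ⊤} | OUT={f:+; rest ⊤}
  B9: | IN={f:+; rest ⊤} | OUT={f:+; rest ⊤}

Merge at B7: IN[B7] = OUT[B1] ⊔ OUT[B6] = {a: ⊤, b: ⊤, c: ⊤, d: ⊤, e: ⊤, f: ⊤}
Applying B7's transfer function to that IN value gives OUT[B7] (row B7 above).

Answer: {a: ⊤, b: ⊤, c: ⊤, d: ⊤, e: ⊤, f: +}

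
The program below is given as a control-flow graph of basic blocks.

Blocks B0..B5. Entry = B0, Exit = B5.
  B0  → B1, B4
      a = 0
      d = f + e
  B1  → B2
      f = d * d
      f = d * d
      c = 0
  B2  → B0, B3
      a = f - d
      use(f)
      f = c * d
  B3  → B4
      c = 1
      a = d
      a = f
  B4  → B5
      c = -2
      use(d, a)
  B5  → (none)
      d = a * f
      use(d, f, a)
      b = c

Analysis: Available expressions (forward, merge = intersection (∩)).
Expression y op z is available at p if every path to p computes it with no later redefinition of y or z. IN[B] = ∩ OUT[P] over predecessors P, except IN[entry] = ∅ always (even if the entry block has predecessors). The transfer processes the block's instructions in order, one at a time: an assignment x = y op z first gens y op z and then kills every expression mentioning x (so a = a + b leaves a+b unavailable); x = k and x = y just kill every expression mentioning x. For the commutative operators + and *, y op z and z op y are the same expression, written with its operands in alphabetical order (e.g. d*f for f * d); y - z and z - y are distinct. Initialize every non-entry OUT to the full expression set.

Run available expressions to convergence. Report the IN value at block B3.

Converged values:
  B0:   IN={}   OUT={e+f}
  B1:   IN={e+f}   OUT={d*d}
  B2:   IN={d*d}   OUT={c*d, d*d}
  B3:   IN={c*d, d*d}   OUT={d*d}
  B4:   IN={}   OUT={}
  B5:   IN={}   OUT={a*f}

Merge at B3: IN[B3] = OUT[B2] = {c*d, d*d}

Answer: {c*d, d*d}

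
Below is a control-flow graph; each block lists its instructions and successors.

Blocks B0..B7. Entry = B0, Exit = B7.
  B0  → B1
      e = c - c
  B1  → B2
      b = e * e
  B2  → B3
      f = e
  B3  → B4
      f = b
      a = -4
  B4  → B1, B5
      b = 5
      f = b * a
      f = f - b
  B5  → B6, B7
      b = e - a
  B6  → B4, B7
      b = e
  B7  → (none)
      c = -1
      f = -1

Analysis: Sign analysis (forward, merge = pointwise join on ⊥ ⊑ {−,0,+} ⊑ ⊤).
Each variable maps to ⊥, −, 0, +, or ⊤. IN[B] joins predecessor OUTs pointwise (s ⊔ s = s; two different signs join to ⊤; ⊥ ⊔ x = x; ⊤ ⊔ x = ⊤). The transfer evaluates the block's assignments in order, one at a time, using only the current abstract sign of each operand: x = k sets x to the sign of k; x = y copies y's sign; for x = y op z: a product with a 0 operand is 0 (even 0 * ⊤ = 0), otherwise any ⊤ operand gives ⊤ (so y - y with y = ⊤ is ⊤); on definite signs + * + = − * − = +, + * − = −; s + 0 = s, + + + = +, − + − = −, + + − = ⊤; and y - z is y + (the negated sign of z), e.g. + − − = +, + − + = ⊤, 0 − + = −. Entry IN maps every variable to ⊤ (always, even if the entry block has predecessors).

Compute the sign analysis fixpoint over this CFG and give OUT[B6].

Converged values:
  B0:   IN=(all ⊤)   OUT=(all ⊤)
  B1:   IN=(all ⊤)   OUT=(all ⊤)
  B2:   IN=(all ⊤)   OUT=(all ⊤)
  B3:   IN=(all ⊤)   OUT={a:-; rest ⊤}
  B4:   IN={a:-; rest ⊤}   OUT={a:-, b:+, f:-; rest ⊤}
  B5:   IN={a:-, b:+, f:-; rest ⊤}   OUT={a:-, f:-; rest ⊤}
  B6:   IN={a:-, f:-; rest ⊤}   OUT={a:-, f:-; rest ⊤}
  B7:   IN={a:-, f:-; rest ⊤}   OUT={a:-, c:-, f:-; rest ⊤}

Merge at B6: IN[B6] = OUT[B5] = {a: -, b: ⊤, c: ⊤, d: ⊤, e: ⊤, f: -}
Applying B6's transfer function to that IN value gives OUT[B6] (row B6 above).

Answer: {a: -, b: ⊤, c: ⊤, d: ⊤, e: ⊤, f: -}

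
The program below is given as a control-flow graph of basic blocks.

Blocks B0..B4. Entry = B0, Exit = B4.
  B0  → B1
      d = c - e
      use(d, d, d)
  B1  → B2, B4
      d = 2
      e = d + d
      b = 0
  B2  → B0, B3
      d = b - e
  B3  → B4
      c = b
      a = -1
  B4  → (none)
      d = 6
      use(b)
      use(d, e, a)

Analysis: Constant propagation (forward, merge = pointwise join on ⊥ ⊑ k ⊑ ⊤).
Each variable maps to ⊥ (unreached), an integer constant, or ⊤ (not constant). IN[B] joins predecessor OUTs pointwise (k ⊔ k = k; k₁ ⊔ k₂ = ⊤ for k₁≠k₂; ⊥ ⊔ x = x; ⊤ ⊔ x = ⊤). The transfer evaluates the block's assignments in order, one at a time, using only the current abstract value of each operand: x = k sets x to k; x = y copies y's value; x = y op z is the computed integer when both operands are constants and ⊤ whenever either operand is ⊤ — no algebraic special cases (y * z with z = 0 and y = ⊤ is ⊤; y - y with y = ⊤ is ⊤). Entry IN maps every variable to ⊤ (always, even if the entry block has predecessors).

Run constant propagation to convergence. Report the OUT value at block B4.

Per-block solution:
  B0: | IN=(all ⊤) | OUT=(all ⊤)
  B1: | IN=(all ⊤) | OUT={b:0, d:2, e:4; rest ⊤}
  B2: | IN={b:0, d:2, e:4; rest ⊤} | OUT={b:0, d:-4, e:4; rest ⊤}
  B3: | IN={b:0, d:-4, e:4; rest ⊤} | OUT={a:-1, b:0, c:0, d:-4, e:4; rest ⊤}
  B4: | IN={b:0, e:4; rest ⊤} | OUT={b:0, d:6, e:4; rest ⊤}

Merge at B4: IN[B4] = OUT[B1] ⊔ OUT[B3] = {a: ⊤, b: 0, c: ⊤, d: ⊤, e: 4, f: ⊤}
Applying B4's transfer function to that IN value gives OUT[B4] (row B4 above).

Answer: {a: ⊤, b: 0, c: ⊤, d: 6, e: 4, f: ⊤}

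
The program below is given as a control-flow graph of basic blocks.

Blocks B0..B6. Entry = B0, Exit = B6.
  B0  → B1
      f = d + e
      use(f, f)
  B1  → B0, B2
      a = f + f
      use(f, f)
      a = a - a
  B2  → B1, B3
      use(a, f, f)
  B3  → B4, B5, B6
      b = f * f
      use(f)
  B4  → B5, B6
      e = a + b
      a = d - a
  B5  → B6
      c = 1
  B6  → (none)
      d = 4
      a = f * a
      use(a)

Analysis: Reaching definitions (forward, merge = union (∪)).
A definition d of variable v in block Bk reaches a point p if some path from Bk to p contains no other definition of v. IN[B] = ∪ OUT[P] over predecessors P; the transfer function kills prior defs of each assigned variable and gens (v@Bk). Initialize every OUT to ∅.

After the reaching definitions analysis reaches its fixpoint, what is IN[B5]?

Converged values:
  B0:   IN={a@B1, f@B0}   OUT={a@B1, f@B0}
  B1:   IN={a@B1, f@B0}   OUT={a@B1, f@B0}
  B2:   IN={a@B1, f@B0}   OUT={a@B1, f@B0}
  B3:   IN={a@B1, f@B0}   OUT={a@B1, b@B3, f@B0}
  B4:   IN={a@B1, b@B3, f@B0}   OUT={a@B4, b@B3, e@B4, f@B0}
  B5:   IN={a@B1, a@B4, b@B3, e@B4, f@B0}   OUT={a@B1, a@B4, b@B3, c@B5, e@B4, f@B0}
  B6:   IN={a@B1, a@B4, b@B3, c@B5, e@B4, f@B0}   OUT={a@B6, b@B3, c@B5, d@B6, e@B4, f@B0}

Merge at B5: IN[B5] = OUT[B3] ⊔ OUT[B4] = {a@B1, a@B4, b@B3, e@B4, f@B0}

Answer: {a@B1, a@B4, b@B3, e@B4, f@B0}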